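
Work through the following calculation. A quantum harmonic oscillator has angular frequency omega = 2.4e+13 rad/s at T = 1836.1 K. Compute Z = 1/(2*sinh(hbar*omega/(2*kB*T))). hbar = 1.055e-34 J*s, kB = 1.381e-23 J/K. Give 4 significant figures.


Step 1: Compute x = hbar*omega/(kB*T) = 1.055e-34*2.4e+13/(1.381e-23*1836.1) = 0.09986
Step 2: x/2 = 0.04993
Step 3: sinh(x/2) = 0.04995
Step 4: Z = 1/(2*0.04995) = 10.01

10.01


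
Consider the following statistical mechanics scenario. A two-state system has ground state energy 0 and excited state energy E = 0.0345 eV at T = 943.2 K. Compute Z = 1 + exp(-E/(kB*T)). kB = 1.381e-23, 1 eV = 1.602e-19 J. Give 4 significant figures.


Step 1: Compute beta*E = E*eV/(kB*T) = 0.0345*1.602e-19/(1.381e-23*943.2) = 0.4243
Step 2: exp(-beta*E) = exp(-0.4243) = 0.6542
Step 3: Z = 1 + 0.6542 = 1.654

1.654


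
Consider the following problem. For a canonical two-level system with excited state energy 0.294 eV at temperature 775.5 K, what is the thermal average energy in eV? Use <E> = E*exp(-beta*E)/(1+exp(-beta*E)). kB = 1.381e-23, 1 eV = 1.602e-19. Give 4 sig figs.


Step 1: beta*E = 0.294*1.602e-19/(1.381e-23*775.5) = 4.398
Step 2: exp(-beta*E) = 0.0123
Step 3: <E> = 0.294*0.0123/(1+0.0123) = 0.003574 eV

0.003574


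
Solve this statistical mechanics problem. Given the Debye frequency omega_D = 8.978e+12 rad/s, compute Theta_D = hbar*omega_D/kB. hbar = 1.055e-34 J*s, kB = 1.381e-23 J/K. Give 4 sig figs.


Step 1: hbar*omega_D = 1.055e-34 * 8.978e+12 = 9.472e-22 J
Step 2: Theta_D = 9.472e-22 / 1.381e-23
Step 3: Theta_D = 68.59 K

68.59


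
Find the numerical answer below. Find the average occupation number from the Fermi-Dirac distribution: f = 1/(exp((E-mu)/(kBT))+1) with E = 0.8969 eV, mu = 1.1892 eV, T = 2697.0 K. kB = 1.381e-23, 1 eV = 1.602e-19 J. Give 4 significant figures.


Step 1: (E - mu) = 0.8969 - 1.1892 = -0.2923 eV
Step 2: Convert: (E-mu)*eV = -4.683e-20 J
Step 3: x = (E-mu)*eV/(kB*T) = -1.257
Step 4: f = 1/(exp(-1.257)+1) = 0.7785

0.7785


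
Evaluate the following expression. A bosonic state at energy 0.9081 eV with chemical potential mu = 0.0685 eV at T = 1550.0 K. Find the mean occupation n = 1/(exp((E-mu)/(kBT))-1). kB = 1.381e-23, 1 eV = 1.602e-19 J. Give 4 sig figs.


Step 1: (E - mu) = 0.8396 eV
Step 2: x = (E-mu)*eV/(kB*T) = 0.8396*1.602e-19/(1.381e-23*1550.0) = 6.284
Step 3: exp(x) = 535.7
Step 4: n = 1/(exp(x)-1) = 0.00187

0.00187


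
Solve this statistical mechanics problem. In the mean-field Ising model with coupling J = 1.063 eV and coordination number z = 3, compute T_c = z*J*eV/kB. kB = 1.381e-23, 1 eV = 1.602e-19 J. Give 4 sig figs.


Step 1: z*J = 3*1.063 = 3.189 eV
Step 2: Convert to Joules: 3.189*1.602e-19 = 5.109e-19 J
Step 3: T_c = 5.109e-19 / 1.381e-23 = 3.699e+04 K

3.699e+04


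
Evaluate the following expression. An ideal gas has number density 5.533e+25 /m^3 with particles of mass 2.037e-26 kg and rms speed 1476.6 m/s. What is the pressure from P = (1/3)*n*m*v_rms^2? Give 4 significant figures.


Step 1: v_rms^2 = 1476.6^2 = 2.18e+06
Step 2: n*m = 5.533e+25*2.037e-26 = 1.127
Step 3: P = (1/3)*1.127*2.18e+06 = 8.191e+05 Pa

8.191e+05


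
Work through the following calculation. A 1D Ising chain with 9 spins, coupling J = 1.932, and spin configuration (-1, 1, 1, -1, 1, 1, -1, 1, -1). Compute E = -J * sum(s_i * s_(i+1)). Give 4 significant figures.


Step 1: Nearest-neighbor products: -1, 1, -1, -1, 1, -1, -1, -1
Step 2: Sum of products = -4
Step 3: E = -1.932 * -4 = 7.728

7.728


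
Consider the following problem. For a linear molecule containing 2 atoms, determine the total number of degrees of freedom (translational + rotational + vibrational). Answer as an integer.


Step 1: Translational DOF = 3
Step 2: Rotational DOF (linear) = 2
Step 3: Vibrational DOF = 3*2 - 5 = 1
Step 4: Total = 3 + 2 + 1 = 6

6


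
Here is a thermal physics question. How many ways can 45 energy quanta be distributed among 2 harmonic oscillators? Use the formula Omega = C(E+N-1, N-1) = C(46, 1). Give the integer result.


Step 1: Use binomial coefficient C(46, 1)
Step 2: Numerator = 46! / 45!
Step 3: Denominator = 1!
Step 4: Omega = 46

46


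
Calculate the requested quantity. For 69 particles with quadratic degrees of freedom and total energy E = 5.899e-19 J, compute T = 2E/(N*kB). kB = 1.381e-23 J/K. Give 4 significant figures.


Step 1: Numerator = 2*E = 2*5.899e-19 = 1.18e-18 J
Step 2: Denominator = N*kB = 69*1.381e-23 = 9.529e-22
Step 3: T = 1.18e-18 / 9.529e-22 = 1238 K

1238


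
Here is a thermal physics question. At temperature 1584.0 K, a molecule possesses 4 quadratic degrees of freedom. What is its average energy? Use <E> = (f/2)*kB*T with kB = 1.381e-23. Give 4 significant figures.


Step 1: f/2 = 4/2 = 2
Step 2: kB*T = 1.381e-23 * 1584.0 = 2.188e-20
Step 3: <E> = 2 * 2.188e-20 = 4.375e-20 J

4.375e-20


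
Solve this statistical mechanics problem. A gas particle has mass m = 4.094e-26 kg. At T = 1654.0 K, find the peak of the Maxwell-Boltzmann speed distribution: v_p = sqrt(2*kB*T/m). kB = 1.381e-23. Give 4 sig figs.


Step 1: Numerator = 2*kB*T = 2*1.381e-23*1654.0 = 4.568e-20
Step 2: Ratio = 4.568e-20 / 4.094e-26 = 1.116e+06
Step 3: v_p = sqrt(1.116e+06) = 1056 m/s

1056


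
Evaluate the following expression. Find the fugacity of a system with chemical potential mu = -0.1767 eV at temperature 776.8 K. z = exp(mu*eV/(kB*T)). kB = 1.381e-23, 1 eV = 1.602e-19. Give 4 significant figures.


Step 1: Convert mu to Joules: -0.1767*1.602e-19 = -2.831e-20 J
Step 2: kB*T = 1.381e-23*776.8 = 1.073e-20 J
Step 3: mu/(kB*T) = -2.639
Step 4: z = exp(-2.639) = 0.07145

0.07145


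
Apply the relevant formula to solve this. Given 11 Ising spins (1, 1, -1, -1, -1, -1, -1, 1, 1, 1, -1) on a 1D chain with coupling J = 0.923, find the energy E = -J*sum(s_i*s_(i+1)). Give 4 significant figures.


Step 1: Nearest-neighbor products: 1, -1, 1, 1, 1, 1, -1, 1, 1, -1
Step 2: Sum of products = 4
Step 3: E = -0.923 * 4 = -3.692

-3.692


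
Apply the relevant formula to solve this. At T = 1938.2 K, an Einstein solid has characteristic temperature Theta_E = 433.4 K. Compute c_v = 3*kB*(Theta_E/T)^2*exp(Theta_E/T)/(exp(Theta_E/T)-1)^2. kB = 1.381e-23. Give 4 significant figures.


Step 1: x = Theta_E/T = 433.4/1938.2 = 0.2236
Step 2: x^2 = 0.05
Step 3: exp(x) = 1.251
Step 4: c_v = 3*1.381e-23*0.05*1.251/(1.251-1)^2 = 4.126e-23

4.126e-23


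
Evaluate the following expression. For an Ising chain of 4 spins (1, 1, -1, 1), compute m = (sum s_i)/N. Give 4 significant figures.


Step 1: Count up spins (+1): 3, down spins (-1): 1
Step 2: Total magnetization M = 3 - 1 = 2
Step 3: m = M/N = 2/4 = 0.5

0.5


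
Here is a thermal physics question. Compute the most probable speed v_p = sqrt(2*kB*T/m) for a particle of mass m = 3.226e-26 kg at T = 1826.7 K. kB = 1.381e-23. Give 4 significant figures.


Step 1: Numerator = 2*kB*T = 2*1.381e-23*1826.7 = 5.045e-20
Step 2: Ratio = 5.045e-20 / 3.226e-26 = 1.564e+06
Step 3: v_p = sqrt(1.564e+06) = 1251 m/s

1251


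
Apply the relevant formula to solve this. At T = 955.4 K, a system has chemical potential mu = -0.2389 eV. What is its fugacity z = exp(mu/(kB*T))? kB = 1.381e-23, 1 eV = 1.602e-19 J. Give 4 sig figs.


Step 1: Convert mu to Joules: -0.2389*1.602e-19 = -3.827e-20 J
Step 2: kB*T = 1.381e-23*955.4 = 1.319e-20 J
Step 3: mu/(kB*T) = -2.901
Step 4: z = exp(-2.901) = 0.05499

0.05499


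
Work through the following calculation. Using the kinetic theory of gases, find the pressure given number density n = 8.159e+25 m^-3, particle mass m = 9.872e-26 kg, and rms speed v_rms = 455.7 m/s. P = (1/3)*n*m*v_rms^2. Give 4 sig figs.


Step 1: v_rms^2 = 455.7^2 = 2.077e+05
Step 2: n*m = 8.159e+25*9.872e-26 = 8.055
Step 3: P = (1/3)*8.055*2.077e+05 = 5.575e+05 Pa

5.575e+05


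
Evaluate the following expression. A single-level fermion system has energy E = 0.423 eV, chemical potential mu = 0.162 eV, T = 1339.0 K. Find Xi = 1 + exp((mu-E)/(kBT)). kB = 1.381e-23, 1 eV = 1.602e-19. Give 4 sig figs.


Step 1: (mu - E) = 0.162 - 0.423 = -0.261 eV
Step 2: x = (mu-E)*eV/(kB*T) = -0.261*1.602e-19/(1.381e-23*1339.0) = -2.261
Step 3: exp(x) = 0.1042
Step 4: Xi = 1 + 0.1042 = 1.104

1.104


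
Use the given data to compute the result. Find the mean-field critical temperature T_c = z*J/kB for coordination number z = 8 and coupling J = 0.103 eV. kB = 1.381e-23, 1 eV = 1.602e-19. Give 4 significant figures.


Step 1: z*J = 8*0.103 = 0.824 eV
Step 2: Convert to Joules: 0.824*1.602e-19 = 1.32e-19 J
Step 3: T_c = 1.32e-19 / 1.381e-23 = 9559 K

9559


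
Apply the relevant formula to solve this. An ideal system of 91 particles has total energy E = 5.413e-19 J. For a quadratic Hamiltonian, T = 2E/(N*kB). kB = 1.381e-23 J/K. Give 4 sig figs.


Step 1: Numerator = 2*E = 2*5.413e-19 = 1.083e-18 J
Step 2: Denominator = N*kB = 91*1.381e-23 = 1.257e-21
Step 3: T = 1.083e-18 / 1.257e-21 = 861.5 K

861.5


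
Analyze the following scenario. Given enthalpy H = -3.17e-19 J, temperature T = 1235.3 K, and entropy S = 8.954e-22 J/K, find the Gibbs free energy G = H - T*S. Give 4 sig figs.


Step 1: T*S = 1235.3 * 8.954e-22 = 1.106e-18 J
Step 2: G = H - T*S = -3.17e-19 - 1.106e-18
Step 3: G = -1.423e-18 J

-1.423e-18


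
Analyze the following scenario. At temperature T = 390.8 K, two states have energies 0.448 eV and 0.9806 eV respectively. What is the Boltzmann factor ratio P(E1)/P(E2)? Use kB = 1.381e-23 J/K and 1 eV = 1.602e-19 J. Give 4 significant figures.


Step 1: Compute energy difference dE = E1 - E2 = 0.448 - 0.9806 = -0.5326 eV
Step 2: Convert to Joules: dE_J = -0.5326 * 1.602e-19 = -8.532e-20 J
Step 3: Compute exponent = -dE_J / (kB * T) = -(-8.532e-20) / (1.381e-23 * 390.8) = 15.81
Step 4: P(E1)/P(E2) = exp(15.81) = 7.344e+06

7.344e+06


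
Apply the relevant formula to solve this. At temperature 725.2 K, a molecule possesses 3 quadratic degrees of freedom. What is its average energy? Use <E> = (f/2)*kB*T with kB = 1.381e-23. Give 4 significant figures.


Step 1: f/2 = 3/2 = 1.5
Step 2: kB*T = 1.381e-23 * 725.2 = 1.002e-20
Step 3: <E> = 1.5 * 1.002e-20 = 1.502e-20 J

1.502e-20


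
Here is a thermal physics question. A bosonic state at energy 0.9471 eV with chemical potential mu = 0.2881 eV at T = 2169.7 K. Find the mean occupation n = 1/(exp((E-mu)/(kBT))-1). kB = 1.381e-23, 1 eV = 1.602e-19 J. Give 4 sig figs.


Step 1: (E - mu) = 0.659 eV
Step 2: x = (E-mu)*eV/(kB*T) = 0.659*1.602e-19/(1.381e-23*2169.7) = 3.523
Step 3: exp(x) = 33.9
Step 4: n = 1/(exp(x)-1) = 0.0304

0.0304


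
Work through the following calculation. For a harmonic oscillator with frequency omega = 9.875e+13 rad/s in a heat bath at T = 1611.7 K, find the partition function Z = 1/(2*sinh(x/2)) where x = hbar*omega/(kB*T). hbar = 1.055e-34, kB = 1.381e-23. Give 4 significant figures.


Step 1: Compute x = hbar*omega/(kB*T) = 1.055e-34*9.875e+13/(1.381e-23*1611.7) = 0.4681
Step 2: x/2 = 0.234
Step 3: sinh(x/2) = 0.2362
Step 4: Z = 1/(2*0.2362) = 2.117

2.117


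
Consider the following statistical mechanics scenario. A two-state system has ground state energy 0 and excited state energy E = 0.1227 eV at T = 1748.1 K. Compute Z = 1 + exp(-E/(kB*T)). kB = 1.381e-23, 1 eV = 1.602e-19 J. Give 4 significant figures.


Step 1: Compute beta*E = E*eV/(kB*T) = 0.1227*1.602e-19/(1.381e-23*1748.1) = 0.8142
Step 2: exp(-beta*E) = exp(-0.8142) = 0.443
Step 3: Z = 1 + 0.443 = 1.443

1.443


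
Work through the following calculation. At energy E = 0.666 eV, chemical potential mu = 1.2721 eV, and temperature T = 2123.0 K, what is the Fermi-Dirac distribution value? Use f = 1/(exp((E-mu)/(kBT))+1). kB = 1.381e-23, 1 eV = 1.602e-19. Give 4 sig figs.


Step 1: (E - mu) = 0.666 - 1.2721 = -0.6061 eV
Step 2: Convert: (E-mu)*eV = -9.71e-20 J
Step 3: x = (E-mu)*eV/(kB*T) = -3.312
Step 4: f = 1/(exp(-3.312)+1) = 0.9648

0.9648


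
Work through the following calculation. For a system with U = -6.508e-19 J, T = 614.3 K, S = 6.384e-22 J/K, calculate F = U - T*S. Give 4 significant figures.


Step 1: T*S = 614.3 * 6.384e-22 = 3.922e-19 J
Step 2: F = U - T*S = -6.508e-19 - 3.922e-19
Step 3: F = -1.043e-18 J

-1.043e-18


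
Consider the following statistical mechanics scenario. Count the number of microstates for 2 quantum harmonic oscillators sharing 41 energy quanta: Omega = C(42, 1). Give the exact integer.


Step 1: Use binomial coefficient C(42, 1)
Step 2: Numerator = 42! / 41!
Step 3: Denominator = 1!
Step 4: Omega = 42

42


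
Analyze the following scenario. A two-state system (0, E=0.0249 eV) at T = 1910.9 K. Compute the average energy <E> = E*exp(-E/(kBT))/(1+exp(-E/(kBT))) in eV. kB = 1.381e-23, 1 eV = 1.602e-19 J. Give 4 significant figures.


Step 1: beta*E = 0.0249*1.602e-19/(1.381e-23*1910.9) = 0.1512
Step 2: exp(-beta*E) = 0.8597
Step 3: <E> = 0.0249*0.8597/(1+0.8597) = 0.01151 eV

0.01151


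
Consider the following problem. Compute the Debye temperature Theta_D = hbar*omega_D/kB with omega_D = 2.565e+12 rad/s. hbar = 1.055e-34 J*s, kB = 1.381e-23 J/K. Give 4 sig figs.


Step 1: hbar*omega_D = 1.055e-34 * 2.565e+12 = 2.706e-22 J
Step 2: Theta_D = 2.706e-22 / 1.381e-23
Step 3: Theta_D = 19.6 K

19.6


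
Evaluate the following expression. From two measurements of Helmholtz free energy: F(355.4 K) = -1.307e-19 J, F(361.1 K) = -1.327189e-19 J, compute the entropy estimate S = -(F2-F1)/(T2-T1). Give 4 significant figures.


Step 1: dF = F2 - F1 = -1.327189e-19 - (-1.307e-19) = -2.0189e-21 J
Step 2: dT = T2 - T1 = 361.1 - 355.4 = 5.7 K
Step 3: S = -dF/dT = -(-2.0189e-21)/5.7 = 3.542e-22 J/K

3.542e-22


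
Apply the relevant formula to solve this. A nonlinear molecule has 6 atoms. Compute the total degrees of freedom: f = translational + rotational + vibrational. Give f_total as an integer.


Step 1: Translational DOF = 3
Step 2: Rotational DOF (nonlinear) = 3
Step 3: Vibrational DOF = 3*6 - 6 = 12
Step 4: Total = 3 + 3 + 12 = 18

18


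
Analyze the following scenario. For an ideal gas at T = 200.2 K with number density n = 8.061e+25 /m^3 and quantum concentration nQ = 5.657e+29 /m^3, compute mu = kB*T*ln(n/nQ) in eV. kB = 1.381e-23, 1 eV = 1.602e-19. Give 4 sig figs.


Step 1: n/nQ = 8.061e+25/5.657e+29 = 0.0001425
Step 2: ln(n/nQ) = -8.856
Step 3: mu = kB*T*ln(n/nQ) = 2.765e-21*-8.856 = -2.449e-20 J
Step 4: Convert to eV: -2.449e-20/1.602e-19 = -0.1528 eV

-0.1528


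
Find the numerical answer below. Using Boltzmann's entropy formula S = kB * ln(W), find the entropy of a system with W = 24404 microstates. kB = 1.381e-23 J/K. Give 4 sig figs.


Step 1: ln(W) = ln(24404) = 10.1
Step 2: S = kB * ln(W) = 1.381e-23 * 10.1
Step 3: S = 1.395e-22 J/K

1.395e-22


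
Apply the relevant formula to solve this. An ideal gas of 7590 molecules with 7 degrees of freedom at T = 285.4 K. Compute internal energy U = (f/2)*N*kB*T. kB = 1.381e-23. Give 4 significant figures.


Step 1: f/2 = 7/2 = 3.5
Step 2: N*kB*T = 7590*1.381e-23*285.4 = 2.992e-17
Step 3: U = 3.5 * 2.992e-17 = 1.047e-16 J

1.047e-16


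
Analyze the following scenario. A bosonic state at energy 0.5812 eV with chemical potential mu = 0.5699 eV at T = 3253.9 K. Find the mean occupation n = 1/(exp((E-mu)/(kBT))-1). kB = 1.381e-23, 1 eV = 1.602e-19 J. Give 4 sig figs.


Step 1: (E - mu) = 0.0113 eV
Step 2: x = (E-mu)*eV/(kB*T) = 0.0113*1.602e-19/(1.381e-23*3253.9) = 0.04028
Step 3: exp(x) = 1.041
Step 4: n = 1/(exp(x)-1) = 24.33

24.33


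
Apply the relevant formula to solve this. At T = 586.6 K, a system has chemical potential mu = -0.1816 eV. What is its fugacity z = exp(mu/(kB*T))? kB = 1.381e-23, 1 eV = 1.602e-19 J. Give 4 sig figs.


Step 1: Convert mu to Joules: -0.1816*1.602e-19 = -2.909e-20 J
Step 2: kB*T = 1.381e-23*586.6 = 8.101e-21 J
Step 3: mu/(kB*T) = -3.591
Step 4: z = exp(-3.591) = 0.02756

0.02756


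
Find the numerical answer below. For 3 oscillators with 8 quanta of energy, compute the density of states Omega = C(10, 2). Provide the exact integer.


Step 1: Use binomial coefficient C(10, 2)
Step 2: Numerator = 10! / 8!
Step 3: Denominator = 2!
Step 4: Omega = 45

45


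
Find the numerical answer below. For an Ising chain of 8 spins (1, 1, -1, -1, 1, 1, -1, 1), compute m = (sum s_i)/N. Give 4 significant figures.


Step 1: Count up spins (+1): 5, down spins (-1): 3
Step 2: Total magnetization M = 5 - 3 = 2
Step 3: m = M/N = 2/8 = 0.25

0.25


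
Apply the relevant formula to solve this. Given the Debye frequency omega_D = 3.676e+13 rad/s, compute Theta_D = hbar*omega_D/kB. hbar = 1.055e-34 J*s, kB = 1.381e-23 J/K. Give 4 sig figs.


Step 1: hbar*omega_D = 1.055e-34 * 3.676e+13 = 3.878e-21 J
Step 2: Theta_D = 3.878e-21 / 1.381e-23
Step 3: Theta_D = 280.8 K

280.8


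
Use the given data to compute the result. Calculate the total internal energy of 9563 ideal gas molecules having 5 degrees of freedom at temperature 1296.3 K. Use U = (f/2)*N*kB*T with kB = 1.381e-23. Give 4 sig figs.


Step 1: f/2 = 5/2 = 2.5
Step 2: N*kB*T = 9563*1.381e-23*1296.3 = 1.712e-16
Step 3: U = 2.5 * 1.712e-16 = 4.28e-16 J

4.28e-16


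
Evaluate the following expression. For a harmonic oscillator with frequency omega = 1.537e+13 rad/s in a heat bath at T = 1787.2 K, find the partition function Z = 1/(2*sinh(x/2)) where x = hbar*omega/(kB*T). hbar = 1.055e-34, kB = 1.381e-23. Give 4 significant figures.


Step 1: Compute x = hbar*omega/(kB*T) = 1.055e-34*1.537e+13/(1.381e-23*1787.2) = 0.0657
Step 2: x/2 = 0.03285
Step 3: sinh(x/2) = 0.03286
Step 4: Z = 1/(2*0.03286) = 15.22

15.22


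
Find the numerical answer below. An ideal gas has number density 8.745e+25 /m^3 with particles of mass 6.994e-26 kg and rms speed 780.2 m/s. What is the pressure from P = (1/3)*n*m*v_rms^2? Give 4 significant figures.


Step 1: v_rms^2 = 780.2^2 = 6.087e+05
Step 2: n*m = 8.745e+25*6.994e-26 = 6.116
Step 3: P = (1/3)*6.116*6.087e+05 = 1.241e+06 Pa

1.241e+06


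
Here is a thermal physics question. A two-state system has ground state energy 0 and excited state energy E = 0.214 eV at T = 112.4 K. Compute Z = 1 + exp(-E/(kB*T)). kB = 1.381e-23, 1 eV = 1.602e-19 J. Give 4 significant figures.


Step 1: Compute beta*E = E*eV/(kB*T) = 0.214*1.602e-19/(1.381e-23*112.4) = 22.09
Step 2: exp(-beta*E) = exp(-22.09) = 2.56e-10
Step 3: Z = 1 + 2.56e-10 = 1

1


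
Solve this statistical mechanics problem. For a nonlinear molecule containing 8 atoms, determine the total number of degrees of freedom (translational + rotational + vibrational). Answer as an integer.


Step 1: Translational DOF = 3
Step 2: Rotational DOF (nonlinear) = 3
Step 3: Vibrational DOF = 3*8 - 6 = 18
Step 4: Total = 3 + 3 + 18 = 24

24


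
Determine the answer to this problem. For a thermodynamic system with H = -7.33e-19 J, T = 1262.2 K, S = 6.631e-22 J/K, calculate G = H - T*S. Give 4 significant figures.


Step 1: T*S = 1262.2 * 6.631e-22 = 8.37e-19 J
Step 2: G = H - T*S = -7.33e-19 - 8.37e-19
Step 3: G = -1.57e-18 J

-1.57e-18


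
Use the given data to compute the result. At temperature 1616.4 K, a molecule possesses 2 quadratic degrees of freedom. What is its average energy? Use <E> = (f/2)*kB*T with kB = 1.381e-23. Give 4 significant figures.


Step 1: f/2 = 2/2 = 1
Step 2: kB*T = 1.381e-23 * 1616.4 = 2.232e-20
Step 3: <E> = 1 * 2.232e-20 = 2.232e-20 J

2.232e-20


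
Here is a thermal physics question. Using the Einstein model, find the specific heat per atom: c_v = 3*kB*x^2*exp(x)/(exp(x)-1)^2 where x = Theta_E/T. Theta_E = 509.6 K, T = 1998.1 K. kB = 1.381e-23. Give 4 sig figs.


Step 1: x = Theta_E/T = 509.6/1998.1 = 0.255
Step 2: x^2 = 0.06505
Step 3: exp(x) = 1.291
Step 4: c_v = 3*1.381e-23*0.06505*1.291/(1.291-1)^2 = 4.121e-23

4.121e-23


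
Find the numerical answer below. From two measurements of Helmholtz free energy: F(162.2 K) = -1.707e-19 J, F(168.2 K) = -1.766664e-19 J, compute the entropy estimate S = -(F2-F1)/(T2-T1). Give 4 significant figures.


Step 1: dF = F2 - F1 = -1.766664e-19 - (-1.707e-19) = -5.9664e-21 J
Step 2: dT = T2 - T1 = 168.2 - 162.2 = 6 K
Step 3: S = -dF/dT = -(-5.9664e-21)/6 = 9.944e-22 J/K

9.944e-22


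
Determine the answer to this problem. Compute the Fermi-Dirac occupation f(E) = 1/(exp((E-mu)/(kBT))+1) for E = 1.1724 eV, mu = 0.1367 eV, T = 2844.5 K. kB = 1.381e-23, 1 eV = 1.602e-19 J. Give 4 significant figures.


Step 1: (E - mu) = 1.1724 - 0.1367 = 1.036 eV
Step 2: Convert: (E-mu)*eV = 1.659e-19 J
Step 3: x = (E-mu)*eV/(kB*T) = 4.224
Step 4: f = 1/(exp(4.224)+1) = 0.01443

0.01443


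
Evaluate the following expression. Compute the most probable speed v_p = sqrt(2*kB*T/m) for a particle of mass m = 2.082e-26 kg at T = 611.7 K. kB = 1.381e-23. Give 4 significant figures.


Step 1: Numerator = 2*kB*T = 2*1.381e-23*611.7 = 1.69e-20
Step 2: Ratio = 1.69e-20 / 2.082e-26 = 8.115e+05
Step 3: v_p = sqrt(8.115e+05) = 900.8 m/s

900.8


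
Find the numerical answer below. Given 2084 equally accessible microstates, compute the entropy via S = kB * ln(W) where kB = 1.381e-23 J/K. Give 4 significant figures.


Step 1: ln(W) = ln(2084) = 7.642
Step 2: S = kB * ln(W) = 1.381e-23 * 7.642
Step 3: S = 1.055e-22 J/K

1.055e-22


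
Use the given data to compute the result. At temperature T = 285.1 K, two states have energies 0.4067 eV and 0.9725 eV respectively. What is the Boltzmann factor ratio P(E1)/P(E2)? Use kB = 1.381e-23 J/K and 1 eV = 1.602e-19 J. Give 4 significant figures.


Step 1: Compute energy difference dE = E1 - E2 = 0.4067 - 0.9725 = -0.5658 eV
Step 2: Convert to Joules: dE_J = -0.5658 * 1.602e-19 = -9.064e-20 J
Step 3: Compute exponent = -dE_J / (kB * T) = -(-9.064e-20) / (1.381e-23 * 285.1) = 23.02
Step 4: P(E1)/P(E2) = exp(23.02) = 9.957e+09

9.957e+09


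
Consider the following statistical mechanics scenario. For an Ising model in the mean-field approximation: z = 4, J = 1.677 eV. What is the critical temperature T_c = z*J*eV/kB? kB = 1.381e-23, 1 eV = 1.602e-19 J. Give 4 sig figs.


Step 1: z*J = 4*1.677 = 6.708 eV
Step 2: Convert to Joules: 6.708*1.602e-19 = 1.075e-18 J
Step 3: T_c = 1.075e-18 / 1.381e-23 = 7.781e+04 K

7.781e+04


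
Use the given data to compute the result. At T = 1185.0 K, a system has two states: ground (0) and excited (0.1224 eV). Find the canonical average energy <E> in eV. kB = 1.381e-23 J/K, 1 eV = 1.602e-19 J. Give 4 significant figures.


Step 1: beta*E = 0.1224*1.602e-19/(1.381e-23*1185.0) = 1.198
Step 2: exp(-beta*E) = 0.3017
Step 3: <E> = 0.1224*0.3017/(1+0.3017) = 0.02837 eV

0.02837


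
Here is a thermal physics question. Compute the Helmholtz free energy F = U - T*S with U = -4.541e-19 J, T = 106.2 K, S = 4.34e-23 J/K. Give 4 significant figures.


Step 1: T*S = 106.2 * 4.34e-23 = 4.609e-21 J
Step 2: F = U - T*S = -4.541e-19 - 4.609e-21
Step 3: F = -4.587e-19 J

-4.587e-19


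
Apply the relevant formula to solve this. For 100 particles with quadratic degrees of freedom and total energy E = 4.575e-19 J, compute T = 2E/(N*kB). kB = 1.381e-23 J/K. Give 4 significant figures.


Step 1: Numerator = 2*E = 2*4.575e-19 = 9.15e-19 J
Step 2: Denominator = N*kB = 100*1.381e-23 = 1.381e-21
Step 3: T = 9.15e-19 / 1.381e-21 = 662.6 K

662.6


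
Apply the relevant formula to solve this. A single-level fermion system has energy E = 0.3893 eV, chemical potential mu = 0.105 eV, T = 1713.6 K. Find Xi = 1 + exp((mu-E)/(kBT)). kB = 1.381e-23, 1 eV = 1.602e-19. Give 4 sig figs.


Step 1: (mu - E) = 0.105 - 0.3893 = -0.2843 eV
Step 2: x = (mu-E)*eV/(kB*T) = -0.2843*1.602e-19/(1.381e-23*1713.6) = -1.925
Step 3: exp(x) = 0.1459
Step 4: Xi = 1 + 0.1459 = 1.146

1.146


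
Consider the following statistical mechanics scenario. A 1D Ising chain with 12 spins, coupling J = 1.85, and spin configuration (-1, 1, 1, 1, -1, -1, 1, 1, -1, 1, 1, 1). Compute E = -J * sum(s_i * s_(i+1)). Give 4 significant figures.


Step 1: Nearest-neighbor products: -1, 1, 1, -1, 1, -1, 1, -1, -1, 1, 1
Step 2: Sum of products = 1
Step 3: E = -1.85 * 1 = -1.85

-1.85


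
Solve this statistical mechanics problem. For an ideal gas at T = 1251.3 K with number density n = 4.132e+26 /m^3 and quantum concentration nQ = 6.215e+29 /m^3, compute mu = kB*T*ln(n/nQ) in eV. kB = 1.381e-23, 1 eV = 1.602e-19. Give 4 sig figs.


Step 1: n/nQ = 4.132e+26/6.215e+29 = 0.0006648
Step 2: ln(n/nQ) = -7.316
Step 3: mu = kB*T*ln(n/nQ) = 1.728e-20*-7.316 = -1.264e-19 J
Step 4: Convert to eV: -1.264e-19/1.602e-19 = -0.7892 eV

-0.7892


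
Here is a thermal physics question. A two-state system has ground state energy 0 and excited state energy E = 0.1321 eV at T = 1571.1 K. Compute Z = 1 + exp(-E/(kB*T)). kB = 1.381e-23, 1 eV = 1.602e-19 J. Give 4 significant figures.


Step 1: Compute beta*E = E*eV/(kB*T) = 0.1321*1.602e-19/(1.381e-23*1571.1) = 0.9754
Step 2: exp(-beta*E) = exp(-0.9754) = 0.3771
Step 3: Z = 1 + 0.3771 = 1.377

1.377


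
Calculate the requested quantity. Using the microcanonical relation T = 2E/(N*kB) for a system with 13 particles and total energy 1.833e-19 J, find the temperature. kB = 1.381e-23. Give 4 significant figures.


Step 1: Numerator = 2*E = 2*1.833e-19 = 3.666e-19 J
Step 2: Denominator = N*kB = 13*1.381e-23 = 1.795e-22
Step 3: T = 3.666e-19 / 1.795e-22 = 2042 K

2042


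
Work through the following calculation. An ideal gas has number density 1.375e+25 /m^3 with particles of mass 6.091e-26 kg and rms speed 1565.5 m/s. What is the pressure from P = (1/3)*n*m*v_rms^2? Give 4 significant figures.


Step 1: v_rms^2 = 1565.5^2 = 2.451e+06
Step 2: n*m = 1.375e+25*6.091e-26 = 0.8375
Step 3: P = (1/3)*0.8375*2.451e+06 = 6.842e+05 Pa

6.842e+05


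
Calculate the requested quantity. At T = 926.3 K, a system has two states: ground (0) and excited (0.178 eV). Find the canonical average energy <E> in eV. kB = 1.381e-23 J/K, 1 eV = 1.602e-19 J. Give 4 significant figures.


Step 1: beta*E = 0.178*1.602e-19/(1.381e-23*926.3) = 2.229
Step 2: exp(-beta*E) = 0.1076
Step 3: <E> = 0.178*0.1076/(1+0.1076) = 0.0173 eV

0.0173


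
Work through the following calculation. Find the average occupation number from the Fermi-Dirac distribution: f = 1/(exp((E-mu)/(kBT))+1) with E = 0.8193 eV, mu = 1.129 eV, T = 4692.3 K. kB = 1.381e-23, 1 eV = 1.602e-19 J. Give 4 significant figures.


Step 1: (E - mu) = 0.8193 - 1.129 = -0.3097 eV
Step 2: Convert: (E-mu)*eV = -4.961e-20 J
Step 3: x = (E-mu)*eV/(kB*T) = -0.7656
Step 4: f = 1/(exp(-0.7656)+1) = 0.6826

0.6826


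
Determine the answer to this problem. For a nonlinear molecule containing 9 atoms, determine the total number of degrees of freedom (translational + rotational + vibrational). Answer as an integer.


Step 1: Translational DOF = 3
Step 2: Rotational DOF (nonlinear) = 3
Step 3: Vibrational DOF = 3*9 - 6 = 21
Step 4: Total = 3 + 3 + 21 = 27

27


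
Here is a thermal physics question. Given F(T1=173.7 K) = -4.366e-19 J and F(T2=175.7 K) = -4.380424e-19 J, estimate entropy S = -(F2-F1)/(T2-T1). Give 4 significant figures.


Step 1: dF = F2 - F1 = -4.380424e-19 - (-4.366e-19) = -1.4424e-21 J
Step 2: dT = T2 - T1 = 175.7 - 173.7 = 2 K
Step 3: S = -dF/dT = -(-1.4424e-21)/2 = 7.212e-22 J/K

7.212e-22


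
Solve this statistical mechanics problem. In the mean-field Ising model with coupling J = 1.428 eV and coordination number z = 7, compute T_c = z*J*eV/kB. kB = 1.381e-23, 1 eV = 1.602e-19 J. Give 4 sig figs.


Step 1: z*J = 7*1.428 = 9.996 eV
Step 2: Convert to Joules: 9.996*1.602e-19 = 1.601e-18 J
Step 3: T_c = 1.601e-18 / 1.381e-23 = 1.16e+05 K

1.16e+05


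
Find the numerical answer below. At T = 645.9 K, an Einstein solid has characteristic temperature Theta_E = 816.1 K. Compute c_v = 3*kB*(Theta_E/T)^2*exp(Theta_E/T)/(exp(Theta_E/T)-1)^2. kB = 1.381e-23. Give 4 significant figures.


Step 1: x = Theta_E/T = 816.1/645.9 = 1.264
Step 2: x^2 = 1.596
Step 3: exp(x) = 3.538
Step 4: c_v = 3*1.381e-23*1.596*3.538/(3.538-1)^2 = 3.633e-23

3.633e-23


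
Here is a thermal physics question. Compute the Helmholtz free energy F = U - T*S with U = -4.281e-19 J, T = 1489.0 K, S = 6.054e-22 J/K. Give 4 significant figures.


Step 1: T*S = 1489.0 * 6.054e-22 = 9.014e-19 J
Step 2: F = U - T*S = -4.281e-19 - 9.014e-19
Step 3: F = -1.33e-18 J

-1.33e-18


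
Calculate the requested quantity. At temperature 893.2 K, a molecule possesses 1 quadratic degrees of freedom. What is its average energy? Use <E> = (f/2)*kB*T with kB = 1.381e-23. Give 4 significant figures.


Step 1: f/2 = 1/2 = 0.5
Step 2: kB*T = 1.381e-23 * 893.2 = 1.234e-20
Step 3: <E> = 0.5 * 1.234e-20 = 6.168e-21 J

6.168e-21


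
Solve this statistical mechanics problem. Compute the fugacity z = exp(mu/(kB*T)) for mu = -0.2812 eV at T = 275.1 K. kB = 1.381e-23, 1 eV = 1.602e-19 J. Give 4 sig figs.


Step 1: Convert mu to Joules: -0.2812*1.602e-19 = -4.505e-20 J
Step 2: kB*T = 1.381e-23*275.1 = 3.799e-21 J
Step 3: mu/(kB*T) = -11.86
Step 4: z = exp(-11.86) = 7.085e-06

7.085e-06


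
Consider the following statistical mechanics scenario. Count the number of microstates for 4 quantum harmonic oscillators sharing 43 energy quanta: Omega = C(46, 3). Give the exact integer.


Step 1: Use binomial coefficient C(46, 3)
Step 2: Numerator = 46! / 43!
Step 3: Denominator = 3!
Step 4: Omega = 15180

15180


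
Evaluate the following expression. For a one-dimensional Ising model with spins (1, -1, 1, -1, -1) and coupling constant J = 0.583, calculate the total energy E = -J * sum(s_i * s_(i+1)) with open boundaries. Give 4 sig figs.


Step 1: Nearest-neighbor products: -1, -1, -1, 1
Step 2: Sum of products = -2
Step 3: E = -0.583 * -2 = 1.166

1.166


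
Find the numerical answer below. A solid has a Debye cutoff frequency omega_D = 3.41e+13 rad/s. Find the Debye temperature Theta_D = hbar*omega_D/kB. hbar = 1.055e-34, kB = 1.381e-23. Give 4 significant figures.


Step 1: hbar*omega_D = 1.055e-34 * 3.41e+13 = 3.598e-21 J
Step 2: Theta_D = 3.598e-21 / 1.381e-23
Step 3: Theta_D = 260.5 K

260.5


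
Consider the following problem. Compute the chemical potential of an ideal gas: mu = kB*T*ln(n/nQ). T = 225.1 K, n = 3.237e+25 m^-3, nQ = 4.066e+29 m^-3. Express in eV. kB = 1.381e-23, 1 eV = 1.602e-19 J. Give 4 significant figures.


Step 1: n/nQ = 3.237e+25/4.066e+29 = 7.961e-05
Step 2: ln(n/nQ) = -9.438
Step 3: mu = kB*T*ln(n/nQ) = 3.109e-21*-9.438 = -2.934e-20 J
Step 4: Convert to eV: -2.934e-20/1.602e-19 = -0.1831 eV

-0.1831


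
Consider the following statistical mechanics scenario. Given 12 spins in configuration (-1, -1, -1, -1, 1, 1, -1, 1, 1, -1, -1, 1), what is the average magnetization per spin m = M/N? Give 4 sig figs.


Step 1: Count up spins (+1): 5, down spins (-1): 7
Step 2: Total magnetization M = 5 - 7 = -2
Step 3: m = M/N = -2/12 = -0.1667

-0.1667


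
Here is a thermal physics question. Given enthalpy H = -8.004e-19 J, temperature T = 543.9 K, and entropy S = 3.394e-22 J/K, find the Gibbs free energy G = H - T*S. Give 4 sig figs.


Step 1: T*S = 543.9 * 3.394e-22 = 1.846e-19 J
Step 2: G = H - T*S = -8.004e-19 - 1.846e-19
Step 3: G = -9.85e-19 J

-9.85e-19


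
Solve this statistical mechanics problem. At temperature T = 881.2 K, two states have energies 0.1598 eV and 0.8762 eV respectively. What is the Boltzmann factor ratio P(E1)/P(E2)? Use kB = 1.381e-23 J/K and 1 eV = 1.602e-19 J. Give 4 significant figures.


Step 1: Compute energy difference dE = E1 - E2 = 0.1598 - 0.8762 = -0.7164 eV
Step 2: Convert to Joules: dE_J = -0.7164 * 1.602e-19 = -1.148e-19 J
Step 3: Compute exponent = -dE_J / (kB * T) = -(-1.148e-19) / (1.381e-23 * 881.2) = 9.431
Step 4: P(E1)/P(E2) = exp(9.431) = 1.247e+04

1.247e+04


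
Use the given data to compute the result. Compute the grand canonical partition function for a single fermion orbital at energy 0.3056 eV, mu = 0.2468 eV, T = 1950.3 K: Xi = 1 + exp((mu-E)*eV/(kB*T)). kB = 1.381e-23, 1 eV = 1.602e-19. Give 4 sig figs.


Step 1: (mu - E) = 0.2468 - 0.3056 = -0.0588 eV
Step 2: x = (mu-E)*eV/(kB*T) = -0.0588*1.602e-19/(1.381e-23*1950.3) = -0.3497
Step 3: exp(x) = 0.7049
Step 4: Xi = 1 + 0.7049 = 1.705

1.705


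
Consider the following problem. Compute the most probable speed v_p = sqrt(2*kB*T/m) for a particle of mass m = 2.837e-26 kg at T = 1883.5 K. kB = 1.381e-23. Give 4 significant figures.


Step 1: Numerator = 2*kB*T = 2*1.381e-23*1883.5 = 5.202e-20
Step 2: Ratio = 5.202e-20 / 2.837e-26 = 1.834e+06
Step 3: v_p = sqrt(1.834e+06) = 1354 m/s

1354


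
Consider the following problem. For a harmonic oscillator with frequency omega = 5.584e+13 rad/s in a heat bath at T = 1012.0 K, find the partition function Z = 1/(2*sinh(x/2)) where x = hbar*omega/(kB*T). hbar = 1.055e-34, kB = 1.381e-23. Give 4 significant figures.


Step 1: Compute x = hbar*omega/(kB*T) = 1.055e-34*5.584e+13/(1.381e-23*1012.0) = 0.4215
Step 2: x/2 = 0.2108
Step 3: sinh(x/2) = 0.2123
Step 4: Z = 1/(2*0.2123) = 2.355

2.355


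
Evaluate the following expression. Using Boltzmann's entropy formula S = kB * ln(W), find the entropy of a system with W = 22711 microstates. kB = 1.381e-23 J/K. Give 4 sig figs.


Step 1: ln(W) = ln(22711) = 10.03
Step 2: S = kB * ln(W) = 1.381e-23 * 10.03
Step 3: S = 1.385e-22 J/K

1.385e-22


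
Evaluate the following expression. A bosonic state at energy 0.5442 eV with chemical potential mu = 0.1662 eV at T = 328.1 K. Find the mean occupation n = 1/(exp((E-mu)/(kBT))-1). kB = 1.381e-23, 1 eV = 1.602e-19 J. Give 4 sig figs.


Step 1: (E - mu) = 0.378 eV
Step 2: x = (E-mu)*eV/(kB*T) = 0.378*1.602e-19/(1.381e-23*328.1) = 13.36
Step 3: exp(x) = 6.37e+05
Step 4: n = 1/(exp(x)-1) = 1.57e-06

1.57e-06


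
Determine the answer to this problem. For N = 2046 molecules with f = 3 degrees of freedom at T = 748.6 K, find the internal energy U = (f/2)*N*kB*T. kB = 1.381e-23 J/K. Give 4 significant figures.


Step 1: f/2 = 3/2 = 1.5
Step 2: N*kB*T = 2046*1.381e-23*748.6 = 2.115e-17
Step 3: U = 1.5 * 2.115e-17 = 3.173e-17 J

3.173e-17


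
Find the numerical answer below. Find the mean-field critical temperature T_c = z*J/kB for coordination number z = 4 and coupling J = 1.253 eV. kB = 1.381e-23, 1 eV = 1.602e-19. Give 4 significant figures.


Step 1: z*J = 4*1.253 = 5.012 eV
Step 2: Convert to Joules: 5.012*1.602e-19 = 8.029e-19 J
Step 3: T_c = 8.029e-19 / 1.381e-23 = 5.814e+04 K

5.814e+04


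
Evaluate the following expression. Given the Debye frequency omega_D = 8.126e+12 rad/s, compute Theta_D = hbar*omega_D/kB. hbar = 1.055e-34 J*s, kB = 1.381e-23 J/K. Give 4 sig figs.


Step 1: hbar*omega_D = 1.055e-34 * 8.126e+12 = 8.573e-22 J
Step 2: Theta_D = 8.573e-22 / 1.381e-23
Step 3: Theta_D = 62.08 K

62.08


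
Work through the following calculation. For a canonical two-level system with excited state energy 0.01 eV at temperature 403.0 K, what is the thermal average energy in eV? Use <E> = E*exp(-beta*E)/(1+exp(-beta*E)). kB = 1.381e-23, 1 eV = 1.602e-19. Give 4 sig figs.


Step 1: beta*E = 0.01*1.602e-19/(1.381e-23*403.0) = 0.2878
Step 2: exp(-beta*E) = 0.7499
Step 3: <E> = 0.01*0.7499/(1+0.7499) = 0.004285 eV

0.004285


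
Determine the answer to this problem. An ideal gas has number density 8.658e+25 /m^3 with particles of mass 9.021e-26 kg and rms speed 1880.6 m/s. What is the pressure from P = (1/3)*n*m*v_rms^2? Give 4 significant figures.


Step 1: v_rms^2 = 1880.6^2 = 3.537e+06
Step 2: n*m = 8.658e+25*9.021e-26 = 7.81
Step 3: P = (1/3)*7.81*3.537e+06 = 9.208e+06 Pa

9.208e+06


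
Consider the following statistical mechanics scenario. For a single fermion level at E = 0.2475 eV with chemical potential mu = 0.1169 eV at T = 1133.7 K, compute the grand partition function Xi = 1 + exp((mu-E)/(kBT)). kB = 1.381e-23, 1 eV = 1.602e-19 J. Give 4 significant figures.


Step 1: (mu - E) = 0.1169 - 0.2475 = -0.1306 eV
Step 2: x = (mu-E)*eV/(kB*T) = -0.1306*1.602e-19/(1.381e-23*1133.7) = -1.336
Step 3: exp(x) = 0.2628
Step 4: Xi = 1 + 0.2628 = 1.263

1.263


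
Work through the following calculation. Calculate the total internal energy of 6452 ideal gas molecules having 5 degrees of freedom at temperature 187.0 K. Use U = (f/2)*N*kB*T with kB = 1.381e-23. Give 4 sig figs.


Step 1: f/2 = 5/2 = 2.5
Step 2: N*kB*T = 6452*1.381e-23*187.0 = 1.666e-17
Step 3: U = 2.5 * 1.666e-17 = 4.166e-17 J

4.166e-17


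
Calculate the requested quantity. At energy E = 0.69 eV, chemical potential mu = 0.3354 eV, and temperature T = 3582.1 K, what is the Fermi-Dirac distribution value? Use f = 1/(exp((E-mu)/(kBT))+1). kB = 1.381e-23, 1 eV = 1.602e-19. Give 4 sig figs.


Step 1: (E - mu) = 0.69 - 0.3354 = 0.3546 eV
Step 2: Convert: (E-mu)*eV = 5.681e-20 J
Step 3: x = (E-mu)*eV/(kB*T) = 1.148
Step 4: f = 1/(exp(1.148)+1) = 0.2408

0.2408


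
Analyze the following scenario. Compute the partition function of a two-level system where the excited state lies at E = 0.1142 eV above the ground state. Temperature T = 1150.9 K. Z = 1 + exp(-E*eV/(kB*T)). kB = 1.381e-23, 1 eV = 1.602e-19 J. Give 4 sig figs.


Step 1: Compute beta*E = E*eV/(kB*T) = 0.1142*1.602e-19/(1.381e-23*1150.9) = 1.151
Step 2: exp(-beta*E) = exp(-1.151) = 0.3163
Step 3: Z = 1 + 0.3163 = 1.316

1.316


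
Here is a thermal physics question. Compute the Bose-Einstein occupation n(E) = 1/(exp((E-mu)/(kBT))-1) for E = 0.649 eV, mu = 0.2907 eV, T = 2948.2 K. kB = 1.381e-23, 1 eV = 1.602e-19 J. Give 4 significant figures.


Step 1: (E - mu) = 0.3583 eV
Step 2: x = (E-mu)*eV/(kB*T) = 0.3583*1.602e-19/(1.381e-23*2948.2) = 1.41
Step 3: exp(x) = 4.095
Step 4: n = 1/(exp(x)-1) = 0.3231

0.3231


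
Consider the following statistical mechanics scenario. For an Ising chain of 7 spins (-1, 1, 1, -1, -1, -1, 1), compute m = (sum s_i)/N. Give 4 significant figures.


Step 1: Count up spins (+1): 3, down spins (-1): 4
Step 2: Total magnetization M = 3 - 4 = -1
Step 3: m = M/N = -1/7 = -0.1429

-0.1429


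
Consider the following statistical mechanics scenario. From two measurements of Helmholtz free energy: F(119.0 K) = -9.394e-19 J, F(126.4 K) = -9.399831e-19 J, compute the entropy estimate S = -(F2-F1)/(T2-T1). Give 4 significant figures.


Step 1: dF = F2 - F1 = -9.399831e-19 - (-9.394e-19) = -5.831e-22 J
Step 2: dT = T2 - T1 = 126.4 - 119.0 = 7.4 K
Step 3: S = -dF/dT = -(-5.831e-22)/7.4 = 7.88e-23 J/K

7.88e-23


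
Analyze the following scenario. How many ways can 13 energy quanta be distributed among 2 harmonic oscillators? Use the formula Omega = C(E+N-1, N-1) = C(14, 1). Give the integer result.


Step 1: Use binomial coefficient C(14, 1)
Step 2: Numerator = 14! / 13!
Step 3: Denominator = 1!
Step 4: Omega = 14

14


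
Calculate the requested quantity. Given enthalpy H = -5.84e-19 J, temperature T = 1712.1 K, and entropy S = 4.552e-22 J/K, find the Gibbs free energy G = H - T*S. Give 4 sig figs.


Step 1: T*S = 1712.1 * 4.552e-22 = 7.793e-19 J
Step 2: G = H - T*S = -5.84e-19 - 7.793e-19
Step 3: G = -1.363e-18 J

-1.363e-18


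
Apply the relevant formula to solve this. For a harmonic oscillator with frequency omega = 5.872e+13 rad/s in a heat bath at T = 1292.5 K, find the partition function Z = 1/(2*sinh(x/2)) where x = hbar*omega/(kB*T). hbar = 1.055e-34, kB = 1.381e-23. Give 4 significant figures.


Step 1: Compute x = hbar*omega/(kB*T) = 1.055e-34*5.872e+13/(1.381e-23*1292.5) = 0.3471
Step 2: x/2 = 0.1735
Step 3: sinh(x/2) = 0.1744
Step 4: Z = 1/(2*0.1744) = 2.867

2.867


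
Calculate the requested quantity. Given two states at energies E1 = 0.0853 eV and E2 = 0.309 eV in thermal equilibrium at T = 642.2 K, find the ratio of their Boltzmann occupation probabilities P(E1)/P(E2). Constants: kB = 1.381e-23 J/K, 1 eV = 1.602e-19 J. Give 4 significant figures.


Step 1: Compute energy difference dE = E1 - E2 = 0.0853 - 0.309 = -0.2237 eV
Step 2: Convert to Joules: dE_J = -0.2237 * 1.602e-19 = -3.584e-20 J
Step 3: Compute exponent = -dE_J / (kB * T) = -(-3.584e-20) / (1.381e-23 * 642.2) = 4.041
Step 4: P(E1)/P(E2) = exp(4.041) = 56.87

56.87
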